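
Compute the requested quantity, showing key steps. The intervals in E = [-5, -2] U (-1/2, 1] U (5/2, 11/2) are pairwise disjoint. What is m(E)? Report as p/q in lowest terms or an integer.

For pairwise disjoint intervals, m(union_i I_i) = sum_i m(I_i),
and m is invariant under swapping open/closed endpoints (single points have measure 0).
So m(E) = sum_i (b_i - a_i).
  I_1 has length -2 - (-5) = 3.
  I_2 has length 1 - (-1/2) = 3/2.
  I_3 has length 11/2 - 5/2 = 3.
Summing:
  m(E) = 3 + 3/2 + 3 = 15/2.

15/2


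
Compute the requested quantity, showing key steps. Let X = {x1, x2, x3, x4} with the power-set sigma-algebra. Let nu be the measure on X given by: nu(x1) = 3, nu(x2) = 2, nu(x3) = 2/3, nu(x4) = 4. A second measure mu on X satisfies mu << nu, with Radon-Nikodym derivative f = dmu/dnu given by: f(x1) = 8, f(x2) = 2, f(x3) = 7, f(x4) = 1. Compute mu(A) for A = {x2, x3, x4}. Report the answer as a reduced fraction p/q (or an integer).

By the defining property of the Radon-Nikodym derivative, for every measurable set A,
  mu(A) = integral_A f dnu.
Since nu is a discrete measure concentrated on the atoms of X, the integral over A reduces to the sum
  mu(A) = sum_{x in A} f(x) * nu({x}).
Computing each term:
  x2: f(x2) * nu(x2) = 2 * 2 = 4.
  x3: f(x3) * nu(x3) = 7 * 2/3 = 14/3.
  x4: f(x4) * nu(x4) = 1 * 4 = 4.
Summing: mu(A) = 4 + 14/3 + 4 = 38/3.

38/3


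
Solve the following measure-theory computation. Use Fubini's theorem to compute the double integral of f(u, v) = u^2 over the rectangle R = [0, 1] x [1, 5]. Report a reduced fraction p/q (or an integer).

f(u, v) is a tensor product of a function of u and a function of v, and both factors are bounded continuous (hence Lebesgue integrable) on the rectangle, so Fubini's theorem applies:
  integral_R f d(m x m) = (integral_a1^b1 u^2 du) * (integral_a2^b2 1 dv).
Inner integral in u: integral_{0}^{1} u^2 du = (1^3 - 0^3)/3
  = 1/3.
Inner integral in v: integral_{1}^{5} 1 dv = (5^1 - 1^1)/1
  = 4.
Product: (1/3) * (4) = 4/3.

4/3


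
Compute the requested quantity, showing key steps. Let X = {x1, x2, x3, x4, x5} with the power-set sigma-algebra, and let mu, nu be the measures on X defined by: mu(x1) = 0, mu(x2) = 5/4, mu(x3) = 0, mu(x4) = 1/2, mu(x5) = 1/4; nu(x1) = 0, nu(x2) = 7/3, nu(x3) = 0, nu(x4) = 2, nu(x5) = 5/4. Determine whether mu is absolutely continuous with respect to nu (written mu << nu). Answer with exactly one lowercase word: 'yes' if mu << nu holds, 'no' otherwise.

mu << nu means: every nu-null measurable set is also mu-null; equivalently, for every atom x, if nu({x}) = 0 then mu({x}) = 0.
Checking each atom:
  x1: nu = 0, mu = 0 -> consistent with mu << nu.
  x2: nu = 7/3 > 0 -> no constraint.
  x3: nu = 0, mu = 0 -> consistent with mu << nu.
  x4: nu = 2 > 0 -> no constraint.
  x5: nu = 5/4 > 0 -> no constraint.
No atom violates the condition. Therefore mu << nu.

yes


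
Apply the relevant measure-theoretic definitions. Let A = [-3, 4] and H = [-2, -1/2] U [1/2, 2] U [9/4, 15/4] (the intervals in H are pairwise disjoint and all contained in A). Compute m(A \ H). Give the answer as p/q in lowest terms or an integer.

The ambient interval has length m(A) = 4 - (-3) = 7.
Since the holes are disjoint and sit inside A, by finite additivity
  m(H) = sum_i (b_i - a_i), and m(A \ H) = m(A) - m(H).
Computing the hole measures:
  m(H_1) = -1/2 - (-2) = 3/2.
  m(H_2) = 2 - 1/2 = 3/2.
  m(H_3) = 15/4 - 9/4 = 3/2.
Summed: m(H) = 3/2 + 3/2 + 3/2 = 9/2.
So m(A \ H) = 7 - 9/2 = 5/2.

5/2


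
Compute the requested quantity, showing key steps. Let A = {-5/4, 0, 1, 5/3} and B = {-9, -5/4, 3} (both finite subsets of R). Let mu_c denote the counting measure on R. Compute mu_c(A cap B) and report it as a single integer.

Counting measure on a finite set equals cardinality. mu_c(A cap B) = |A cap B| (elements appearing in both).
Enumerating the elements of A that also lie in B gives 1 element(s).
So mu_c(A cap B) = 1.

1


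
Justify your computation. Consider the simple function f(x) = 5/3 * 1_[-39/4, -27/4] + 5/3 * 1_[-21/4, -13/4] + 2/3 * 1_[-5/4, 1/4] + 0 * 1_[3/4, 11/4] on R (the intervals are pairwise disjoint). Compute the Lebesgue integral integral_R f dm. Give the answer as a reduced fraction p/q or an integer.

For a simple function f = sum_i c_i * 1_{A_i} with disjoint A_i,
  integral f dm = sum_i c_i * m(A_i).
Lengths of the A_i:
  m(A_1) = -27/4 - (-39/4) = 3.
  m(A_2) = -13/4 - (-21/4) = 2.
  m(A_3) = 1/4 - (-5/4) = 3/2.
  m(A_4) = 11/4 - 3/4 = 2.
Contributions c_i * m(A_i):
  (5/3) * (3) = 5.
  (5/3) * (2) = 10/3.
  (2/3) * (3/2) = 1.
  (0) * (2) = 0.
Total: 5 + 10/3 + 1 + 0 = 28/3.

28/3


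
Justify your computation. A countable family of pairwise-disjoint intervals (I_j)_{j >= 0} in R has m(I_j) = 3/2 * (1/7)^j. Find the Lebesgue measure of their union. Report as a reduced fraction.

By countable additivity of the Lebesgue measure on pairwise disjoint measurable sets,
  m(union_{j >= 0} I_j) = sum_{j >= 0} m(I_j) = sum_{j >= 0} a * r^j,
  with a = 3/2 and r = 1/7.
Since 0 < r = 1/7 < 1, the geometric series converges:
  sum_{j >= 0} a * r^j = a / (1 - r).
  = 3/2 / (1 - 1/7)
  = 3/2 / (6/7)
  = 7/4.

7/4


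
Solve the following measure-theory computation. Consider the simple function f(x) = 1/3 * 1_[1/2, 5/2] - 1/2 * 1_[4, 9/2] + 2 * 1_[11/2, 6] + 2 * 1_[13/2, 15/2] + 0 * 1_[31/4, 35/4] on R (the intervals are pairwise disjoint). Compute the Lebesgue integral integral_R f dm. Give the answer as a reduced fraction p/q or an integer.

For a simple function f = sum_i c_i * 1_{A_i} with disjoint A_i,
  integral f dm = sum_i c_i * m(A_i).
Lengths of the A_i:
  m(A_1) = 5/2 - 1/2 = 2.
  m(A_2) = 9/2 - 4 = 1/2.
  m(A_3) = 6 - 11/2 = 1/2.
  m(A_4) = 15/2 - 13/2 = 1.
  m(A_5) = 35/4 - 31/4 = 1.
Contributions c_i * m(A_i):
  (1/3) * (2) = 2/3.
  (-1/2) * (1/2) = -1/4.
  (2) * (1/2) = 1.
  (2) * (1) = 2.
  (0) * (1) = 0.
Total: 2/3 - 1/4 + 1 + 2 + 0 = 41/12.

41/12


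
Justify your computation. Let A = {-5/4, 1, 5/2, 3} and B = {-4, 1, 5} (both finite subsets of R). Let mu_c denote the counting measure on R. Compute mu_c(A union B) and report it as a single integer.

Counting measure on a finite set equals cardinality. By inclusion-exclusion, |A union B| = |A| + |B| - |A cap B|.
|A| = 4, |B| = 3, |A cap B| = 1.
So mu_c(A union B) = 4 + 3 - 1 = 6.

6


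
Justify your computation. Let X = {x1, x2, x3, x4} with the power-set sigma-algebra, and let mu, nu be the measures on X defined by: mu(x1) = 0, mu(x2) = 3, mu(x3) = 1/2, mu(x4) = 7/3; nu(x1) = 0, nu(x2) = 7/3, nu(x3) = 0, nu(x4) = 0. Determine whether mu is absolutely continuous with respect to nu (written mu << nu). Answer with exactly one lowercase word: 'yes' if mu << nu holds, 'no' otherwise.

mu << nu means: every nu-null measurable set is also mu-null; equivalently, for every atom x, if nu({x}) = 0 then mu({x}) = 0.
Checking each atom:
  x1: nu = 0, mu = 0 -> consistent with mu << nu.
  x2: nu = 7/3 > 0 -> no constraint.
  x3: nu = 0, mu = 1/2 > 0 -> violates mu << nu.
  x4: nu = 0, mu = 7/3 > 0 -> violates mu << nu.
The atom(s) x3, x4 violate the condition (nu = 0 but mu > 0). Therefore mu is NOT absolutely continuous w.r.t. nu.

no


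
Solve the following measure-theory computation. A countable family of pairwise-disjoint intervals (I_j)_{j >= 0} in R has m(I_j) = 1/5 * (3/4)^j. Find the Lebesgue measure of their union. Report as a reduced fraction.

By countable additivity of the Lebesgue measure on pairwise disjoint measurable sets,
  m(union_{j >= 0} I_j) = sum_{j >= 0} m(I_j) = sum_{j >= 0} a * r^j,
  with a = 1/5 and r = 3/4.
Since 0 < r = 3/4 < 1, the geometric series converges:
  sum_{j >= 0} a * r^j = a / (1 - r).
  = 1/5 / (1 - 3/4)
  = 1/5 / (1/4)
  = 4/5.

4/5


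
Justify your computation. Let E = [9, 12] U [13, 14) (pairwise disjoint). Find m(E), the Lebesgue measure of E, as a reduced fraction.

For pairwise disjoint intervals, m(union_i I_i) = sum_i m(I_i),
and m is invariant under swapping open/closed endpoints (single points have measure 0).
So m(E) = sum_i (b_i - a_i).
  I_1 has length 12 - 9 = 3.
  I_2 has length 14 - 13 = 1.
Summing:
  m(E) = 3 + 1 = 4.

4


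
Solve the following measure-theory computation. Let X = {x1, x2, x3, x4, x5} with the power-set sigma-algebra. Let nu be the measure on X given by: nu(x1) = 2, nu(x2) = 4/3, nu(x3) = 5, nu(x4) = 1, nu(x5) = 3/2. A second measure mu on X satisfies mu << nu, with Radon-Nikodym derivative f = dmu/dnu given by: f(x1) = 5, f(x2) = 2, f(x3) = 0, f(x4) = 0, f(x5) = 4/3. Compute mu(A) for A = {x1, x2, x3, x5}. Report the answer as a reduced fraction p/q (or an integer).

By the defining property of the Radon-Nikodym derivative, for every measurable set A,
  mu(A) = integral_A f dnu.
Since nu is a discrete measure concentrated on the atoms of X, the integral over A reduces to the sum
  mu(A) = sum_{x in A} f(x) * nu({x}).
Computing each term:
  x1: f(x1) * nu(x1) = 5 * 2 = 10.
  x2: f(x2) * nu(x2) = 2 * 4/3 = 8/3.
  x3: f(x3) * nu(x3) = 0 * 5 = 0.
  x5: f(x5) * nu(x5) = 4/3 * 3/2 = 2.
Summing: mu(A) = 10 + 8/3 + 0 + 2 = 44/3.

44/3


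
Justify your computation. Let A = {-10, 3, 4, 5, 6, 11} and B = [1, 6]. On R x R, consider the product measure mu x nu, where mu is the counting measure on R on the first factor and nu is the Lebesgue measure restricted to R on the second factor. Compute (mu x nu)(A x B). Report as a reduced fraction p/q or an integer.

For a measurable rectangle A x B, the product measure satisfies
  (mu x nu)(A x B) = mu(A) * nu(B).
  mu(A) = 6.
  nu(B) = 5.
  (mu x nu)(A x B) = 6 * 5 = 30.

30


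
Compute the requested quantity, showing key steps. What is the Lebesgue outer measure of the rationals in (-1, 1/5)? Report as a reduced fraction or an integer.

The set Q cap (-1, 1/5) is countable (a subset of the countable set Q). Lebesgue outer measure of any countable set is 0: each singleton {q} has m*({q}) = 0, and by countable subadditivity m*(union_k {q_k}) <= sum_k m*({q_k}) = sum_k 0 = 0. The reverse inequality m*(E) >= 0 is automatic. So m*(Q cap (-1, 1/5)) = 0.

0


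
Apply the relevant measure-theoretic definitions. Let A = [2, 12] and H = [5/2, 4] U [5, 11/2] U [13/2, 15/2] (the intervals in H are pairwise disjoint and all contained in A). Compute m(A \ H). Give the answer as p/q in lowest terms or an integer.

The ambient interval has length m(A) = 12 - 2 = 10.
Since the holes are disjoint and sit inside A, by finite additivity
  m(H) = sum_i (b_i - a_i), and m(A \ H) = m(A) - m(H).
Computing the hole measures:
  m(H_1) = 4 - 5/2 = 3/2.
  m(H_2) = 11/2 - 5 = 1/2.
  m(H_3) = 15/2 - 13/2 = 1.
Summed: m(H) = 3/2 + 1/2 + 1 = 3.
So m(A \ H) = 10 - 3 = 7.

7


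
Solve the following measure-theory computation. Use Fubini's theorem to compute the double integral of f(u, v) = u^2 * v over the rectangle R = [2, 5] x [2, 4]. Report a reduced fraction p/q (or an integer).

f(u, v) is a tensor product of a function of u and a function of v, and both factors are bounded continuous (hence Lebesgue integrable) on the rectangle, so Fubini's theorem applies:
  integral_R f d(m x m) = (integral_a1^b1 u^2 du) * (integral_a2^b2 v dv).
Inner integral in u: integral_{2}^{5} u^2 du = (5^3 - 2^3)/3
  = 39.
Inner integral in v: integral_{2}^{4} v dv = (4^2 - 2^2)/2
  = 6.
Product: (39) * (6) = 234.

234


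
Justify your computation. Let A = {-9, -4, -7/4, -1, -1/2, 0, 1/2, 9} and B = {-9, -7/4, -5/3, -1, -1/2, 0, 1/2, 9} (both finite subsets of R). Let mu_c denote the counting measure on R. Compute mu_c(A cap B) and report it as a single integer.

Counting measure on a finite set equals cardinality. mu_c(A cap B) = |A cap B| (elements appearing in both).
Enumerating the elements of A that also lie in B gives 7 element(s).
So mu_c(A cap B) = 7.

7


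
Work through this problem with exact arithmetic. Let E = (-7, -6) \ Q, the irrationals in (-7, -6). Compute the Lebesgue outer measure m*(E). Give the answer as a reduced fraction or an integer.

The interval I = (-7, -6) has m(I) = -6 - (-7) = 1 (endpoints are measure-zero, so open/closed/half-open agree). Write I = (I cap Q) u (I \ Q). The rationals in I are countable, so m*(I cap Q) = 0 (cover each rational by intervals whose total length is arbitrarily small). By countable subadditivity m*(I) <= m*(I cap Q) + m*(I \ Q), hence m*(I \ Q) >= m(I) = 1. The reverse inequality m*(I \ Q) <= m*(I) = 1 is trivial since (I \ Q) is a subset of I. Therefore m*(I \ Q) = 1.

1


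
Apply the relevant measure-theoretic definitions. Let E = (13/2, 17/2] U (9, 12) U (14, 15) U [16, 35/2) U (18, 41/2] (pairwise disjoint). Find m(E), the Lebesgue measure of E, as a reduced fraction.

For pairwise disjoint intervals, m(union_i I_i) = sum_i m(I_i),
and m is invariant under swapping open/closed endpoints (single points have measure 0).
So m(E) = sum_i (b_i - a_i).
  I_1 has length 17/2 - 13/2 = 2.
  I_2 has length 12 - 9 = 3.
  I_3 has length 15 - 14 = 1.
  I_4 has length 35/2 - 16 = 3/2.
  I_5 has length 41/2 - 18 = 5/2.
Summing:
  m(E) = 2 + 3 + 1 + 3/2 + 5/2 = 10.

10


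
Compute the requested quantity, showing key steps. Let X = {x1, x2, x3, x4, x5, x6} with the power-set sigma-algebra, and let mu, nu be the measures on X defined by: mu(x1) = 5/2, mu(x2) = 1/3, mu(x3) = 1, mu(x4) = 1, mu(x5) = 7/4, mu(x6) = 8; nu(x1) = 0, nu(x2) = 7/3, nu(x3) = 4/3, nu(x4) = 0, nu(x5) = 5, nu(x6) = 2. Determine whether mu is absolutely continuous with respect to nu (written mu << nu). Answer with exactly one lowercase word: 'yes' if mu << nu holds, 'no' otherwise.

mu << nu means: every nu-null measurable set is also mu-null; equivalently, for every atom x, if nu({x}) = 0 then mu({x}) = 0.
Checking each atom:
  x1: nu = 0, mu = 5/2 > 0 -> violates mu << nu.
  x2: nu = 7/3 > 0 -> no constraint.
  x3: nu = 4/3 > 0 -> no constraint.
  x4: nu = 0, mu = 1 > 0 -> violates mu << nu.
  x5: nu = 5 > 0 -> no constraint.
  x6: nu = 2 > 0 -> no constraint.
The atom(s) x1, x4 violate the condition (nu = 0 but mu > 0). Therefore mu is NOT absolutely continuous w.r.t. nu.

no


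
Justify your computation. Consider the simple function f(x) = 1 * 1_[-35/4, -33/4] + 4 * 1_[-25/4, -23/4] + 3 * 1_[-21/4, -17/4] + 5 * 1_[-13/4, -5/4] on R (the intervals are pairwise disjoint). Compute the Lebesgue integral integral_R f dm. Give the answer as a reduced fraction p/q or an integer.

For a simple function f = sum_i c_i * 1_{A_i} with disjoint A_i,
  integral f dm = sum_i c_i * m(A_i).
Lengths of the A_i:
  m(A_1) = -33/4 - (-35/4) = 1/2.
  m(A_2) = -23/4 - (-25/4) = 1/2.
  m(A_3) = -17/4 - (-21/4) = 1.
  m(A_4) = -5/4 - (-13/4) = 2.
Contributions c_i * m(A_i):
  (1) * (1/2) = 1/2.
  (4) * (1/2) = 2.
  (3) * (1) = 3.
  (5) * (2) = 10.
Total: 1/2 + 2 + 3 + 10 = 31/2.

31/2


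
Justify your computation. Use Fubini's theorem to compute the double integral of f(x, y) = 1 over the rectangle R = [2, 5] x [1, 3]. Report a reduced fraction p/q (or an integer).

f(x, y) is a tensor product of a function of x and a function of y, and both factors are bounded continuous (hence Lebesgue integrable) on the rectangle, so Fubini's theorem applies:
  integral_R f d(m x m) = (integral_a1^b1 1 dx) * (integral_a2^b2 1 dy).
Inner integral in x: integral_{2}^{5} 1 dx = (5^1 - 2^1)/1
  = 3.
Inner integral in y: integral_{1}^{3} 1 dy = (3^1 - 1^1)/1
  = 2.
Product: (3) * (2) = 6.

6


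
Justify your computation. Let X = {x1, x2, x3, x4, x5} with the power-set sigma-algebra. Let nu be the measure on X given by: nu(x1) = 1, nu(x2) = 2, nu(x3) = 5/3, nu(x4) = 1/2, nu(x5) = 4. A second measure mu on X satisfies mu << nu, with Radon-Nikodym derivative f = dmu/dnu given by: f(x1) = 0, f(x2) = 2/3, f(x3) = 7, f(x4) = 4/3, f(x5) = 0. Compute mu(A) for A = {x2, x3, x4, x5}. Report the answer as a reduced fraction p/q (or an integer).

By the defining property of the Radon-Nikodym derivative, for every measurable set A,
  mu(A) = integral_A f dnu.
Since nu is a discrete measure concentrated on the atoms of X, the integral over A reduces to the sum
  mu(A) = sum_{x in A} f(x) * nu({x}).
Computing each term:
  x2: f(x2) * nu(x2) = 2/3 * 2 = 4/3.
  x3: f(x3) * nu(x3) = 7 * 5/3 = 35/3.
  x4: f(x4) * nu(x4) = 4/3 * 1/2 = 2/3.
  x5: f(x5) * nu(x5) = 0 * 4 = 0.
Summing: mu(A) = 4/3 + 35/3 + 2/3 + 0 = 41/3.

41/3


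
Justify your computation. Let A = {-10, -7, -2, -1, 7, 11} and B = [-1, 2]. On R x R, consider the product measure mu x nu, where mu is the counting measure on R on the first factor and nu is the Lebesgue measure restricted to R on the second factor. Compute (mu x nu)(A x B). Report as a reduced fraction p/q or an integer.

For a measurable rectangle A x B, the product measure satisfies
  (mu x nu)(A x B) = mu(A) * nu(B).
  mu(A) = 6.
  nu(B) = 3.
  (mu x nu)(A x B) = 6 * 3 = 18.

18


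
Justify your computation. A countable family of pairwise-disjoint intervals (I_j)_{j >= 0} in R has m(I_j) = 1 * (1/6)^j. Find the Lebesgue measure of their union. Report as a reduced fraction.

By countable additivity of the Lebesgue measure on pairwise disjoint measurable sets,
  m(union_{j >= 0} I_j) = sum_{j >= 0} m(I_j) = sum_{j >= 0} a * r^j,
  with a = 1 and r = 1/6.
Since 0 < r = 1/6 < 1, the geometric series converges:
  sum_{j >= 0} a * r^j = a / (1 - r).
  = 1 / (1 - 1/6)
  = 1 / (5/6)
  = 6/5.

6/5


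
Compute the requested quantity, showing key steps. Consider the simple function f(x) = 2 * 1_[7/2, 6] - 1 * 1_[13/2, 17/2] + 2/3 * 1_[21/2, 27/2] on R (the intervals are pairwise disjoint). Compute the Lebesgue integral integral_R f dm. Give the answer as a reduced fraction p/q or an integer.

For a simple function f = sum_i c_i * 1_{A_i} with disjoint A_i,
  integral f dm = sum_i c_i * m(A_i).
Lengths of the A_i:
  m(A_1) = 6 - 7/2 = 5/2.
  m(A_2) = 17/2 - 13/2 = 2.
  m(A_3) = 27/2 - 21/2 = 3.
Contributions c_i * m(A_i):
  (2) * (5/2) = 5.
  (-1) * (2) = -2.
  (2/3) * (3) = 2.
Total: 5 - 2 + 2 = 5.

5


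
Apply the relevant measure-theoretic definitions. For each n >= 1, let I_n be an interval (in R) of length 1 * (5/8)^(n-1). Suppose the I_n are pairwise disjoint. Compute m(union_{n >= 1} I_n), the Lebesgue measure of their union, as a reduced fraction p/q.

By countable additivity of the Lebesgue measure on pairwise disjoint measurable sets,
  m(union_{n >= 1} I_n) = sum_{n >= 1} m(I_n) = sum_{n >= 1} a * r^(n-1),
  with a = 1 and r = 5/8.
Since 0 < r = 5/8 < 1, the geometric series converges:
  sum_{n >= 1} a * r^(n-1) = a / (1 - r).
  = 1 / (1 - 5/8)
  = 1 / (3/8)
  = 8/3.

8/3


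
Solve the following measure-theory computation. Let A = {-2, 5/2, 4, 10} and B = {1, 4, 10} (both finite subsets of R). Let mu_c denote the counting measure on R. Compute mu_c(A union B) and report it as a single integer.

Counting measure on a finite set equals cardinality. By inclusion-exclusion, |A union B| = |A| + |B| - |A cap B|.
|A| = 4, |B| = 3, |A cap B| = 2.
So mu_c(A union B) = 4 + 3 - 2 = 5.

5


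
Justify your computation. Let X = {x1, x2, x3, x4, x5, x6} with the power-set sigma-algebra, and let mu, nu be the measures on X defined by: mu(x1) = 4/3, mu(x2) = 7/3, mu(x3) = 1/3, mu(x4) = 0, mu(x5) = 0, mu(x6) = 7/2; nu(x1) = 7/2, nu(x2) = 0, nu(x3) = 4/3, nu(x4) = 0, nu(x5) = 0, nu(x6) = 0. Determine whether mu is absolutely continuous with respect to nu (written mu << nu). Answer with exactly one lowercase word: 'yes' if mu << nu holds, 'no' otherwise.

mu << nu means: every nu-null measurable set is also mu-null; equivalently, for every atom x, if nu({x}) = 0 then mu({x}) = 0.
Checking each atom:
  x1: nu = 7/2 > 0 -> no constraint.
  x2: nu = 0, mu = 7/3 > 0 -> violates mu << nu.
  x3: nu = 4/3 > 0 -> no constraint.
  x4: nu = 0, mu = 0 -> consistent with mu << nu.
  x5: nu = 0, mu = 0 -> consistent with mu << nu.
  x6: nu = 0, mu = 7/2 > 0 -> violates mu << nu.
The atom(s) x2, x6 violate the condition (nu = 0 but mu > 0). Therefore mu is NOT absolutely continuous w.r.t. nu.

no


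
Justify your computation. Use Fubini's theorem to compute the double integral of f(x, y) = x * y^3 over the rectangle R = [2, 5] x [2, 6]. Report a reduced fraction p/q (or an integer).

f(x, y) is a tensor product of a function of x and a function of y, and both factors are bounded continuous (hence Lebesgue integrable) on the rectangle, so Fubini's theorem applies:
  integral_R f d(m x m) = (integral_a1^b1 x dx) * (integral_a2^b2 y^3 dy).
Inner integral in x: integral_{2}^{5} x dx = (5^2 - 2^2)/2
  = 21/2.
Inner integral in y: integral_{2}^{6} y^3 dy = (6^4 - 2^4)/4
  = 320.
Product: (21/2) * (320) = 3360.

3360


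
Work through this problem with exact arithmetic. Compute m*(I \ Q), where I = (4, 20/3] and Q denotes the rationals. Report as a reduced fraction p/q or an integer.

The interval I = (4, 20/3] has m(I) = 20/3 - 4 = 8/3 (endpoints are measure-zero, so open/closed/half-open agree). Write I = (I cap Q) u (I \ Q). The rationals in I are countable, so m*(I cap Q) = 0 (cover each rational by intervals whose total length is arbitrarily small). By countable subadditivity m*(I) <= m*(I cap Q) + m*(I \ Q), hence m*(I \ Q) >= m(I) = 8/3. The reverse inequality m*(I \ Q) <= m*(I) = 8/3 is trivial since (I \ Q) is a subset of I. Therefore m*(I \ Q) = 8/3.

8/3


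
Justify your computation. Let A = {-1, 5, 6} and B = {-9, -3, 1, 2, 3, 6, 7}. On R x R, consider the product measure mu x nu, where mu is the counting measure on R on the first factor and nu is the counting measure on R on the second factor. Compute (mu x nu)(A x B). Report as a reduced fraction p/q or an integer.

For a measurable rectangle A x B, the product measure satisfies
  (mu x nu)(A x B) = mu(A) * nu(B).
  mu(A) = 3.
  nu(B) = 7.
  (mu x nu)(A x B) = 3 * 7 = 21.

21


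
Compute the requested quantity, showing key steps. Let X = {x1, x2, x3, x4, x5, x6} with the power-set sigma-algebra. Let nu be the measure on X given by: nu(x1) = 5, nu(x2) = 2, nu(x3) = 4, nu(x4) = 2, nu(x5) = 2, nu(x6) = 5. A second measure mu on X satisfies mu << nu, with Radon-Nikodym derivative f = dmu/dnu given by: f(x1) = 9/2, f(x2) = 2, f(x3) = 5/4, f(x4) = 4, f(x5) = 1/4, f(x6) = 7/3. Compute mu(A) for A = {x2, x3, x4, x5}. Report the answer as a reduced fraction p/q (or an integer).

By the defining property of the Radon-Nikodym derivative, for every measurable set A,
  mu(A) = integral_A f dnu.
Since nu is a discrete measure concentrated on the atoms of X, the integral over A reduces to the sum
  mu(A) = sum_{x in A} f(x) * nu({x}).
Computing each term:
  x2: f(x2) * nu(x2) = 2 * 2 = 4.
  x3: f(x3) * nu(x3) = 5/4 * 4 = 5.
  x4: f(x4) * nu(x4) = 4 * 2 = 8.
  x5: f(x5) * nu(x5) = 1/4 * 2 = 1/2.
Summing: mu(A) = 4 + 5 + 8 + 1/2 = 35/2.

35/2


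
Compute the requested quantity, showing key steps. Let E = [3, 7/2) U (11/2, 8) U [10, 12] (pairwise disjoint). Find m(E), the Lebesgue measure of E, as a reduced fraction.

For pairwise disjoint intervals, m(union_i I_i) = sum_i m(I_i),
and m is invariant under swapping open/closed endpoints (single points have measure 0).
So m(E) = sum_i (b_i - a_i).
  I_1 has length 7/2 - 3 = 1/2.
  I_2 has length 8 - 11/2 = 5/2.
  I_3 has length 12 - 10 = 2.
Summing:
  m(E) = 1/2 + 5/2 + 2 = 5.

5


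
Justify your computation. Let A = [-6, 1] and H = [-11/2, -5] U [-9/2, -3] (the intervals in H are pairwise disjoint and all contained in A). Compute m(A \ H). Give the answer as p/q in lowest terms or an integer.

The ambient interval has length m(A) = 1 - (-6) = 7.
Since the holes are disjoint and sit inside A, by finite additivity
  m(H) = sum_i (b_i - a_i), and m(A \ H) = m(A) - m(H).
Computing the hole measures:
  m(H_1) = -5 - (-11/2) = 1/2.
  m(H_2) = -3 - (-9/2) = 3/2.
Summed: m(H) = 1/2 + 3/2 = 2.
So m(A \ H) = 7 - 2 = 5.

5


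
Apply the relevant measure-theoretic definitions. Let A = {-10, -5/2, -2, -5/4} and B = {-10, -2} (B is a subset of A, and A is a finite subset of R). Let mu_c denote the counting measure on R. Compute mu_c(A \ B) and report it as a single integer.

Counting measure assigns mu_c(E) = |E| (number of elements) when E is finite. For B subset A, A \ B is the set of elements of A not in B, so |A \ B| = |A| - |B|.
|A| = 4, |B| = 2, so mu_c(A \ B) = 4 - 2 = 2.

2


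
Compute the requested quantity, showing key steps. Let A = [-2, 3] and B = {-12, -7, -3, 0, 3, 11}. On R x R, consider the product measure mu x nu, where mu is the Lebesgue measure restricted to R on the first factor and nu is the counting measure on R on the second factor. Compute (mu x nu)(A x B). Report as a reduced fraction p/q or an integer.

For a measurable rectangle A x B, the product measure satisfies
  (mu x nu)(A x B) = mu(A) * nu(B).
  mu(A) = 5.
  nu(B) = 6.
  (mu x nu)(A x B) = 5 * 6 = 30.

30


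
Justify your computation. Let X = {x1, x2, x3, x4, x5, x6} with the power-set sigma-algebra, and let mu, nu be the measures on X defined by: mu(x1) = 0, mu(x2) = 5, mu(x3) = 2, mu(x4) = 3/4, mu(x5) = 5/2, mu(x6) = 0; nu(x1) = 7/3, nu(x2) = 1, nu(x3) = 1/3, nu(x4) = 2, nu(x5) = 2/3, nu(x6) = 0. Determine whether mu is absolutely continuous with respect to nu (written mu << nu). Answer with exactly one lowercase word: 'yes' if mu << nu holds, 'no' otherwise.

mu << nu means: every nu-null measurable set is also mu-null; equivalently, for every atom x, if nu({x}) = 0 then mu({x}) = 0.
Checking each atom:
  x1: nu = 7/3 > 0 -> no constraint.
  x2: nu = 1 > 0 -> no constraint.
  x3: nu = 1/3 > 0 -> no constraint.
  x4: nu = 2 > 0 -> no constraint.
  x5: nu = 2/3 > 0 -> no constraint.
  x6: nu = 0, mu = 0 -> consistent with mu << nu.
No atom violates the condition. Therefore mu << nu.

yes


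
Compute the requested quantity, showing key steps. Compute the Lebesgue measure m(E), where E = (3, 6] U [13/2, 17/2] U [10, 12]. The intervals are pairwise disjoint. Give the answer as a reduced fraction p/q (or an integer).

For pairwise disjoint intervals, m(union_i I_i) = sum_i m(I_i),
and m is invariant under swapping open/closed endpoints (single points have measure 0).
So m(E) = sum_i (b_i - a_i).
  I_1 has length 6 - 3 = 3.
  I_2 has length 17/2 - 13/2 = 2.
  I_3 has length 12 - 10 = 2.
Summing:
  m(E) = 3 + 2 + 2 = 7.

7


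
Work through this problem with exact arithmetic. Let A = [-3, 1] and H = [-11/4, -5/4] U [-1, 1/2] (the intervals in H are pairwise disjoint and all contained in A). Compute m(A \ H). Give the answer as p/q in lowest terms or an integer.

The ambient interval has length m(A) = 1 - (-3) = 4.
Since the holes are disjoint and sit inside A, by finite additivity
  m(H) = sum_i (b_i - a_i), and m(A \ H) = m(A) - m(H).
Computing the hole measures:
  m(H_1) = -5/4 - (-11/4) = 3/2.
  m(H_2) = 1/2 - (-1) = 3/2.
Summed: m(H) = 3/2 + 3/2 = 3.
So m(A \ H) = 4 - 3 = 1.

1


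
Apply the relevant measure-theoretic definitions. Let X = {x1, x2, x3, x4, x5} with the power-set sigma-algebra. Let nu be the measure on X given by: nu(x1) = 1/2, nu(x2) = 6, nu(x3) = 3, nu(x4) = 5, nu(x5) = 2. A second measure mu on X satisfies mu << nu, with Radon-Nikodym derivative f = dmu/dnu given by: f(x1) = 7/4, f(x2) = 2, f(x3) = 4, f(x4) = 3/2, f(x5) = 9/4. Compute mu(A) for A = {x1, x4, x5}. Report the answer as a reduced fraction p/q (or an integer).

By the defining property of the Radon-Nikodym derivative, for every measurable set A,
  mu(A) = integral_A f dnu.
Since nu is a discrete measure concentrated on the atoms of X, the integral over A reduces to the sum
  mu(A) = sum_{x in A} f(x) * nu({x}).
Computing each term:
  x1: f(x1) * nu(x1) = 7/4 * 1/2 = 7/8.
  x4: f(x4) * nu(x4) = 3/2 * 5 = 15/2.
  x5: f(x5) * nu(x5) = 9/4 * 2 = 9/2.
Summing: mu(A) = 7/8 + 15/2 + 9/2 = 103/8.

103/8


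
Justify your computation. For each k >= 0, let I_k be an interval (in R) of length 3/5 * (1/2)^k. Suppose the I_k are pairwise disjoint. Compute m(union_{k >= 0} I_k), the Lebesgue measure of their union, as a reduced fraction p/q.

By countable additivity of the Lebesgue measure on pairwise disjoint measurable sets,
  m(union_{k >= 0} I_k) = sum_{k >= 0} m(I_k) = sum_{k >= 0} a * r^k,
  with a = 3/5 and r = 1/2.
Since 0 < r = 1/2 < 1, the geometric series converges:
  sum_{k >= 0} a * r^k = a / (1 - r).
  = 3/5 / (1 - 1/2)
  = 3/5 / (1/2)
  = 6/5.

6/5


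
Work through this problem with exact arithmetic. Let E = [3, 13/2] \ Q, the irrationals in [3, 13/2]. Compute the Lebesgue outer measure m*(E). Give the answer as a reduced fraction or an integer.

The interval I = [3, 13/2] has m(I) = 13/2 - 3 = 7/2 (endpoints are measure-zero, so open/closed/half-open agree). Write I = (I cap Q) u (I \ Q). The rationals in I are countable, so m*(I cap Q) = 0 (cover each rational by intervals whose total length is arbitrarily small). By countable subadditivity m*(I) <= m*(I cap Q) + m*(I \ Q), hence m*(I \ Q) >= m(I) = 7/2. The reverse inequality m*(I \ Q) <= m*(I) = 7/2 is trivial since (I \ Q) is a subset of I. Therefore m*(I \ Q) = 7/2.

7/2


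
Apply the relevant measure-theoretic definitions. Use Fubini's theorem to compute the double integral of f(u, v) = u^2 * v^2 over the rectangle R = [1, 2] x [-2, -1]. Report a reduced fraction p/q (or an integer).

f(u, v) is a tensor product of a function of u and a function of v, and both factors are bounded continuous (hence Lebesgue integrable) on the rectangle, so Fubini's theorem applies:
  integral_R f d(m x m) = (integral_a1^b1 u^2 du) * (integral_a2^b2 v^2 dv).
Inner integral in u: integral_{1}^{2} u^2 du = (2^3 - 1^3)/3
  = 7/3.
Inner integral in v: integral_{-2}^{-1} v^2 dv = ((-1)^3 - (-2)^3)/3
  = 7/3.
Product: (7/3) * (7/3) = 49/9.

49/9


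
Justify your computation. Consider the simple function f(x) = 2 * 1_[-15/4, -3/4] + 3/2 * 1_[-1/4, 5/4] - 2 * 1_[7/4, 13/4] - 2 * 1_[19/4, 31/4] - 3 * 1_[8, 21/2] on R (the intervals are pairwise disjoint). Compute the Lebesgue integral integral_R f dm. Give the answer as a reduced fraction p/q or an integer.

For a simple function f = sum_i c_i * 1_{A_i} with disjoint A_i,
  integral f dm = sum_i c_i * m(A_i).
Lengths of the A_i:
  m(A_1) = -3/4 - (-15/4) = 3.
  m(A_2) = 5/4 - (-1/4) = 3/2.
  m(A_3) = 13/4 - 7/4 = 3/2.
  m(A_4) = 31/4 - 19/4 = 3.
  m(A_5) = 21/2 - 8 = 5/2.
Contributions c_i * m(A_i):
  (2) * (3) = 6.
  (3/2) * (3/2) = 9/4.
  (-2) * (3/2) = -3.
  (-2) * (3) = -6.
  (-3) * (5/2) = -15/2.
Total: 6 + 9/4 - 3 - 6 - 15/2 = -33/4.

-33/4


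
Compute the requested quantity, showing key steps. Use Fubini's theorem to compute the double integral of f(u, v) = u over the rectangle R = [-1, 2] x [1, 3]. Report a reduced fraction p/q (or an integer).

f(u, v) is a tensor product of a function of u and a function of v, and both factors are bounded continuous (hence Lebesgue integrable) on the rectangle, so Fubini's theorem applies:
  integral_R f d(m x m) = (integral_a1^b1 u du) * (integral_a2^b2 1 dv).
Inner integral in u: integral_{-1}^{2} u du = (2^2 - (-1)^2)/2
  = 3/2.
Inner integral in v: integral_{1}^{3} 1 dv = (3^1 - 1^1)/1
  = 2.
Product: (3/2) * (2) = 3.

3


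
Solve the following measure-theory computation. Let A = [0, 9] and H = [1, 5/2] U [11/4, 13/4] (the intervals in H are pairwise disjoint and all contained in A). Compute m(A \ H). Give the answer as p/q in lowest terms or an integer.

The ambient interval has length m(A) = 9 - 0 = 9.
Since the holes are disjoint and sit inside A, by finite additivity
  m(H) = sum_i (b_i - a_i), and m(A \ H) = m(A) - m(H).
Computing the hole measures:
  m(H_1) = 5/2 - 1 = 3/2.
  m(H_2) = 13/4 - 11/4 = 1/2.
Summed: m(H) = 3/2 + 1/2 = 2.
So m(A \ H) = 9 - 2 = 7.

7


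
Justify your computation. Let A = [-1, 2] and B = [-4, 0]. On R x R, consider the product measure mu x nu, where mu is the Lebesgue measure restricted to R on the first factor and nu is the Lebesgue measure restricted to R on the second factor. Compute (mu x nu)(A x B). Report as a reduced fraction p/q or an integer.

For a measurable rectangle A x B, the product measure satisfies
  (mu x nu)(A x B) = mu(A) * nu(B).
  mu(A) = 3.
  nu(B) = 4.
  (mu x nu)(A x B) = 3 * 4 = 12.

12


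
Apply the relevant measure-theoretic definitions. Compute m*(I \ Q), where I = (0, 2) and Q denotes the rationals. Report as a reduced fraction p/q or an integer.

The interval I = (0, 2) has m(I) = 2 - 0 = 2 (endpoints are measure-zero, so open/closed/half-open agree). Write I = (I cap Q) u (I \ Q). The rationals in I are countable, so m*(I cap Q) = 0 (cover each rational by intervals whose total length is arbitrarily small). By countable subadditivity m*(I) <= m*(I cap Q) + m*(I \ Q), hence m*(I \ Q) >= m(I) = 2. The reverse inequality m*(I \ Q) <= m*(I) = 2 is trivial since (I \ Q) is a subset of I. Therefore m*(I \ Q) = 2.

2


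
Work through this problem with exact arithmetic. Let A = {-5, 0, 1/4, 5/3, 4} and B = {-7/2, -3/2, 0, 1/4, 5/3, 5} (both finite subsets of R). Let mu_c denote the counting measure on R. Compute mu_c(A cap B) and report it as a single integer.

Counting measure on a finite set equals cardinality. mu_c(A cap B) = |A cap B| (elements appearing in both).
Enumerating the elements of A that also lie in B gives 3 element(s).
So mu_c(A cap B) = 3.

3


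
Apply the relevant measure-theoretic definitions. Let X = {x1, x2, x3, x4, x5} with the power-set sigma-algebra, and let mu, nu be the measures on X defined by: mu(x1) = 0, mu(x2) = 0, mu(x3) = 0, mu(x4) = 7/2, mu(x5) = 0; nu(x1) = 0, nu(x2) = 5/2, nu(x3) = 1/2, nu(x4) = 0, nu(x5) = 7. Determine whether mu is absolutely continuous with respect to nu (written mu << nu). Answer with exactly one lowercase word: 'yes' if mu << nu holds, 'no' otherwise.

mu << nu means: every nu-null measurable set is also mu-null; equivalently, for every atom x, if nu({x}) = 0 then mu({x}) = 0.
Checking each atom:
  x1: nu = 0, mu = 0 -> consistent with mu << nu.
  x2: nu = 5/2 > 0 -> no constraint.
  x3: nu = 1/2 > 0 -> no constraint.
  x4: nu = 0, mu = 7/2 > 0 -> violates mu << nu.
  x5: nu = 7 > 0 -> no constraint.
The atom(s) x4 violate the condition (nu = 0 but mu > 0). Therefore mu is NOT absolutely continuous w.r.t. nu.

no


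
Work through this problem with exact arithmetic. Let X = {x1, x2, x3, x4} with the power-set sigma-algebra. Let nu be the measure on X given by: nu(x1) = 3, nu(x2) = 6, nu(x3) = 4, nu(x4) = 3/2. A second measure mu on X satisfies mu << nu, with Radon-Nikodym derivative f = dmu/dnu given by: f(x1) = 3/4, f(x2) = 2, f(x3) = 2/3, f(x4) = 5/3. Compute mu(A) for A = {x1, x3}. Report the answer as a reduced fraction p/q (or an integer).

By the defining property of the Radon-Nikodym derivative, for every measurable set A,
  mu(A) = integral_A f dnu.
Since nu is a discrete measure concentrated on the atoms of X, the integral over A reduces to the sum
  mu(A) = sum_{x in A} f(x) * nu({x}).
Computing each term:
  x1: f(x1) * nu(x1) = 3/4 * 3 = 9/4.
  x3: f(x3) * nu(x3) = 2/3 * 4 = 8/3.
Summing: mu(A) = 9/4 + 8/3 = 59/12.

59/12


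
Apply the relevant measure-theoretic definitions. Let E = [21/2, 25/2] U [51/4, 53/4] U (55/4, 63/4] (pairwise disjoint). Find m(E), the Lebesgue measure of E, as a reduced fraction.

For pairwise disjoint intervals, m(union_i I_i) = sum_i m(I_i),
and m is invariant under swapping open/closed endpoints (single points have measure 0).
So m(E) = sum_i (b_i - a_i).
  I_1 has length 25/2 - 21/2 = 2.
  I_2 has length 53/4 - 51/4 = 1/2.
  I_3 has length 63/4 - 55/4 = 2.
Summing:
  m(E) = 2 + 1/2 + 2 = 9/2.

9/2


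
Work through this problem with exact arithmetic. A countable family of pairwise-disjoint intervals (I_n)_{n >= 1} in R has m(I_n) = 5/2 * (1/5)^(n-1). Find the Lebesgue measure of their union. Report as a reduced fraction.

By countable additivity of the Lebesgue measure on pairwise disjoint measurable sets,
  m(union_{n >= 1} I_n) = sum_{n >= 1} m(I_n) = sum_{n >= 1} a * r^(n-1),
  with a = 5/2 and r = 1/5.
Since 0 < r = 1/5 < 1, the geometric series converges:
  sum_{n >= 1} a * r^(n-1) = a / (1 - r).
  = 5/2 / (1 - 1/5)
  = 5/2 / (4/5)
  = 25/8.

25/8


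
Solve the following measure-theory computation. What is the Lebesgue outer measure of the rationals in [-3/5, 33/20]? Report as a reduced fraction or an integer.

Q cap [-3/5, 33/20] is countable; list its elements as q_1, q_2, ... . Fix eps > 0 and cover the k-th point by an interval of length eps * 2^(-k). The cover has total length eps * sum_{k>=1} 2^(-k) = eps, so by definition of outer measure m*(Q cap [-3/5, 33/20]) <= eps. Since eps was arbitrary and m* >= 0, the outer measure is 0.

0


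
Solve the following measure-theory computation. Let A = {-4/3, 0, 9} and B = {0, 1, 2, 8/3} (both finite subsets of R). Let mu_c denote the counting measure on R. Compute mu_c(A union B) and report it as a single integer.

Counting measure on a finite set equals cardinality. By inclusion-exclusion, |A union B| = |A| + |B| - |A cap B|.
|A| = 3, |B| = 4, |A cap B| = 1.
So mu_c(A union B) = 3 + 4 - 1 = 6.

6


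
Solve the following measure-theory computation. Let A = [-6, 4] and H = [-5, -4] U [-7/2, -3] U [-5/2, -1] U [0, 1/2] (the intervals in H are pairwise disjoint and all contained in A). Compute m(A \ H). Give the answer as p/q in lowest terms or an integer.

The ambient interval has length m(A) = 4 - (-6) = 10.
Since the holes are disjoint and sit inside A, by finite additivity
  m(H) = sum_i (b_i - a_i), and m(A \ H) = m(A) - m(H).
Computing the hole measures:
  m(H_1) = -4 - (-5) = 1.
  m(H_2) = -3 - (-7/2) = 1/2.
  m(H_3) = -1 - (-5/2) = 3/2.
  m(H_4) = 1/2 - 0 = 1/2.
Summed: m(H) = 1 + 1/2 + 3/2 + 1/2 = 7/2.
So m(A \ H) = 10 - 7/2 = 13/2.

13/2


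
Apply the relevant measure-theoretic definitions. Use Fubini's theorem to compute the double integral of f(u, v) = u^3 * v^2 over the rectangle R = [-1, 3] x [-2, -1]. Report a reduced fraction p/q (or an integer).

f(u, v) is a tensor product of a function of u and a function of v, and both factors are bounded continuous (hence Lebesgue integrable) on the rectangle, so Fubini's theorem applies:
  integral_R f d(m x m) = (integral_a1^b1 u^3 du) * (integral_a2^b2 v^2 dv).
Inner integral in u: integral_{-1}^{3} u^3 du = (3^4 - (-1)^4)/4
  = 20.
Inner integral in v: integral_{-2}^{-1} v^2 dv = ((-1)^3 - (-2)^3)/3
  = 7/3.
Product: (20) * (7/3) = 140/3.

140/3


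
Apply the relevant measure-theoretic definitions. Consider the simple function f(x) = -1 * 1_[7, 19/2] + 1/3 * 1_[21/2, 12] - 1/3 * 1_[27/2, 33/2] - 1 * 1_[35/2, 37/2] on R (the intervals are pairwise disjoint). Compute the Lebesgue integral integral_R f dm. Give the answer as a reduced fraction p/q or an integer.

For a simple function f = sum_i c_i * 1_{A_i} with disjoint A_i,
  integral f dm = sum_i c_i * m(A_i).
Lengths of the A_i:
  m(A_1) = 19/2 - 7 = 5/2.
  m(A_2) = 12 - 21/2 = 3/2.
  m(A_3) = 33/2 - 27/2 = 3.
  m(A_4) = 37/2 - 35/2 = 1.
Contributions c_i * m(A_i):
  (-1) * (5/2) = -5/2.
  (1/3) * (3/2) = 1/2.
  (-1/3) * (3) = -1.
  (-1) * (1) = -1.
Total: -5/2 + 1/2 - 1 - 1 = -4.

-4


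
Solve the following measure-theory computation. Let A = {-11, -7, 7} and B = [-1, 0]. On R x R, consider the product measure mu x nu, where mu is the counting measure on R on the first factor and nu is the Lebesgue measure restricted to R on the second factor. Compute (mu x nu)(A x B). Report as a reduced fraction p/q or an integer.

For a measurable rectangle A x B, the product measure satisfies
  (mu x nu)(A x B) = mu(A) * nu(B).
  mu(A) = 3.
  nu(B) = 1.
  (mu x nu)(A x B) = 3 * 1 = 3.

3


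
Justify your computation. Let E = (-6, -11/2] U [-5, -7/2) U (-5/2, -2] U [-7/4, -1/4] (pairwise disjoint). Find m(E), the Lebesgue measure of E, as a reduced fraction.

For pairwise disjoint intervals, m(union_i I_i) = sum_i m(I_i),
and m is invariant under swapping open/closed endpoints (single points have measure 0).
So m(E) = sum_i (b_i - a_i).
  I_1 has length -11/2 - (-6) = 1/2.
  I_2 has length -7/2 - (-5) = 3/2.
  I_3 has length -2 - (-5/2) = 1/2.
  I_4 has length -1/4 - (-7/4) = 3/2.
Summing:
  m(E) = 1/2 + 3/2 + 1/2 + 3/2 = 4.

4


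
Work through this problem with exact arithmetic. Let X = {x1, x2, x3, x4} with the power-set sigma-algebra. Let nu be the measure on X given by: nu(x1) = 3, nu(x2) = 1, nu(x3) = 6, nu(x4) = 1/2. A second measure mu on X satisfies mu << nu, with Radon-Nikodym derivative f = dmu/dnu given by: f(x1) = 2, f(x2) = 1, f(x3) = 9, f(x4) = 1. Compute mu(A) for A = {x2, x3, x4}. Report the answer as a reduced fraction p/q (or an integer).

By the defining property of the Radon-Nikodym derivative, for every measurable set A,
  mu(A) = integral_A f dnu.
Since nu is a discrete measure concentrated on the atoms of X, the integral over A reduces to the sum
  mu(A) = sum_{x in A} f(x) * nu({x}).
Computing each term:
  x2: f(x2) * nu(x2) = 1 * 1 = 1.
  x3: f(x3) * nu(x3) = 9 * 6 = 54.
  x4: f(x4) * nu(x4) = 1 * 1/2 = 1/2.
Summing: mu(A) = 1 + 54 + 1/2 = 111/2.

111/2
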